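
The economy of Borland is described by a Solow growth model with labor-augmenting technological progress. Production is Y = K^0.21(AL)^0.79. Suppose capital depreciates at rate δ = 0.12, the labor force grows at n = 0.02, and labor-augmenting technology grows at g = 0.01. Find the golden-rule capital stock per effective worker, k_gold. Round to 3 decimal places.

k_gold ≈ 1.531

Break-even investment rate: n + g + δ = 0.02 + 0.01 + 0.12 = 0.15.
At the golden rule the marginal product of capital equals n+g+δ: 0.21·k^(0.21−1) = 0.15. Solving, k_gold = (0.21/0.15)^(1/0.79) ≈ 1.5310.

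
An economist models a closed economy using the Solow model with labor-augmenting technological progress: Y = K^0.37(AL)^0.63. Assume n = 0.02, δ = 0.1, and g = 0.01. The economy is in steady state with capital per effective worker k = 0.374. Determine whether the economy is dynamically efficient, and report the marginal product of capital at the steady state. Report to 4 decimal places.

dynamically efficient; MPK ≈ 0.6875

Break-even investment rate: n + g + δ = 0.02 + 0.01 + 0.1 = 0.13.
MPK = 0.37·k^(0.37−1) = 0.37·0.374^(-0.63) ≈ 0.6875.
MPK > 0.13, so the economy is dynamically efficient (under-saving).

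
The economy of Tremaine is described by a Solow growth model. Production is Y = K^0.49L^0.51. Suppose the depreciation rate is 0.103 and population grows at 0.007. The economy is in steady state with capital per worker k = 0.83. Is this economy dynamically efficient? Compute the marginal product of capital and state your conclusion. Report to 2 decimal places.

Capital per worker breaks even when investment replaces (n + δ)·k; here n + δ = 0.11.
MPK = 0.49·k^(0.49−1) = 0.49·0.83^(-0.51) ≈ 0.5388.
MPK > 0.11, so the economy is dynamically efficient (under-saving).

dynamically efficient; MPK ≈ 0.54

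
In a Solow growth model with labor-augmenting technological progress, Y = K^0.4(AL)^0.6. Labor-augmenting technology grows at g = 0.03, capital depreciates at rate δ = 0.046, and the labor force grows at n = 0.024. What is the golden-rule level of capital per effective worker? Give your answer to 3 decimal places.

n + g + δ = 0.024 + 0.03 + 0.046 = 0.1.
Golden rule sets MPK = n+g+δ: 0.4·k^(0.4−1) = 0.1, so k_gold = (0.4/0.1)^(1/0.6) ≈ 10.0794.

k_gold ≈ 10.079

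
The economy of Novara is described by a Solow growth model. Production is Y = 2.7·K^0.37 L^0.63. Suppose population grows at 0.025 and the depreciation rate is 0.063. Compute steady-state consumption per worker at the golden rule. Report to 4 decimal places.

n + δ = 0.025 + 0.063 = 0.088.
Maximizing c = f(k) − (n+δ)·k gives f'(k) = n+δ, i.e. 0.37·2.7·k^(0.37−1) = 0.088, so k_gold = (0.37·2.7/0.088)^(1/0.63) ≈ 47.2862.
y_gold = 2.7·47.2862^0.37 ≈ 11.2465.
c_gold = y_gold − (n+δ)·k_gold = 11.2465 − 0.088·47.2862 ≈ 7.0853.

c_gold ≈ 7.0853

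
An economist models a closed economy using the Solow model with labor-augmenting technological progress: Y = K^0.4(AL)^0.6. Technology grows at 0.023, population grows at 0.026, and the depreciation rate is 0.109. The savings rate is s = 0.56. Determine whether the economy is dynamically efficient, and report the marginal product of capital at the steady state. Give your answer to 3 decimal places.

Capital per effective worker breaks even when investment replaces (n + g + δ)·k; here n + g + δ = 0.158.
Steady-state k*: s·k^0.4 = 0.158·k gives k* = (0.56/0.158)^(1/0.6) ≈ 8.2392.
MPK = 0.4·8.2392^(-0.6) ≈ 0.1129.
MPK < n+g+δ = 0.158, so the economy is dynamically inefficient (over-saving).

dynamically inefficient; MPK ≈ 0.113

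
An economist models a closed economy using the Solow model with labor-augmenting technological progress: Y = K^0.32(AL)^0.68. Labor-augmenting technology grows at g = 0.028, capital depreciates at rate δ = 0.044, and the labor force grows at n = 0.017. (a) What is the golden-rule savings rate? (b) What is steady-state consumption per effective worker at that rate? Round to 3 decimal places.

n + g + δ = 0.017 + 0.028 + 0.044 = 0.089.
For Cobb-Douglas, s_gold equals capital's share: s_gold = 0.32.
Setting f'(k) = n+g+δ gives 0.32·k^(0.32−1) = 0.089, hence k_gold = (0.32/0.089)^(1/0.68) ≈ 6.5659.
y_gold = 6.5659^0.32 ≈ 1.8261; c_gold = (1−0.32)·y_gold ≈ 1.2418.

(a) s_gold = 0.320; (b) c_gold ≈ 1.242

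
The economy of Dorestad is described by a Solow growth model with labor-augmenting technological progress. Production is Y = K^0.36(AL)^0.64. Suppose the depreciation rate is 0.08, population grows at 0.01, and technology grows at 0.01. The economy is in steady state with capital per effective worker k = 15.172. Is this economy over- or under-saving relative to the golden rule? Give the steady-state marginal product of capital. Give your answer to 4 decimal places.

over-saving; MPK ≈ 0.0632

The effective depreciation rate is n + g + δ = 0.01 + 0.01 + 0.08 = 0.1.
MPK = 0.36·k^(0.36−1) = 0.36·15.172^(-0.64) ≈ 0.0632.
MPK < 0.1, so the economy is dynamically inefficient (over-saving).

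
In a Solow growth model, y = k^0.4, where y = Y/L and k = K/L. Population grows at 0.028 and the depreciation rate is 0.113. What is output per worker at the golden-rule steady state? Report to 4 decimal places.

y_gold ≈ 2.0040

Break-even investment rate: n + δ = 0.028 + 0.113 = 0.141.
Golden rule sets MPK = n+δ: 0.4·k^(0.4−1) = 0.141, so k_gold = (0.4/0.141)^(1/0.6) ≈ 5.6851.
Output: y_gold = k_gold^0.4 = 5.6851^0.4 ≈ 2.0040.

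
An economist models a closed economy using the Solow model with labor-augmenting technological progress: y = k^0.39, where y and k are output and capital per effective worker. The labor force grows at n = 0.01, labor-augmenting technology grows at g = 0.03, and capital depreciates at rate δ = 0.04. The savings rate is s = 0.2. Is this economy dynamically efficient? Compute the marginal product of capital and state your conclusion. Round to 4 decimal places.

Capital per effective worker breaks even when investment replaces (n + g + δ)·k; here n + g + δ = 0.08.
Steady-state k*: s·k^0.39 = 0.08·k gives k* = (0.2/0.08)^(1/0.61) ≈ 4.4912.
MPK = 0.39·4.4912^(-0.61) ≈ 0.1560.
MPK > n+g+δ = 0.08, so the economy is dynamically efficient (under-saving).

dynamically efficient; MPK ≈ 0.1560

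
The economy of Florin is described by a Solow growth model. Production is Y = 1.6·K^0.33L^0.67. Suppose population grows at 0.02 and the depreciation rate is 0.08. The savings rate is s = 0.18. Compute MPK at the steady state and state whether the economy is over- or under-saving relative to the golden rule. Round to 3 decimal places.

The effective depreciation rate is n + δ = 0.02 + 0.08 = 0.1.
Steady-state k*: s·A·k^0.33 = 0.1·k gives k* = (0.18·1.6/0.1)^(1/0.67) ≈ 4.8491.
MPK = 0.33·1.6·4.8491^(-0.67) ≈ 0.1833.
MPK > n+δ = 0.1, so the economy is dynamically efficient (under-saving).

under-saving; MPK ≈ 0.183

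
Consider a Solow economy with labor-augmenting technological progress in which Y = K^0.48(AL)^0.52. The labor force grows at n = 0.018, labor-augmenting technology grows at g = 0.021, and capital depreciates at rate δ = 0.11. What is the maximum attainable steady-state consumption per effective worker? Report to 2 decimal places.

Break-even investment rate: n + g + δ = 0.018 + 0.021 + 0.11 = 0.149.
Setting f'(k) = n+g+δ gives 0.48·k^(0.48−1) = 0.149, hence k_gold = (0.48/0.149)^(1/0.52) ≈ 9.4848.
y_gold = 9.4848^0.48 ≈ 2.9442.
c_gold = y_gold − (n+g+δ)·k_gold = 2.9442 − 0.149·9.4848 ≈ 1.5310.

c_gold ≈ 1.53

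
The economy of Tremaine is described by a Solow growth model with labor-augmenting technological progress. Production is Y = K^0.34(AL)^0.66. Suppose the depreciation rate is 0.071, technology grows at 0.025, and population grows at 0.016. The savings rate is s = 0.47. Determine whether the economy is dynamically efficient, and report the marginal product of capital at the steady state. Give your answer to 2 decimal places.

Capital per effective worker breaks even when investment replaces (n + g + δ)·k; here n + g + δ = 0.112.
Steady-state k*: s·k^0.34 = 0.112·k gives k* = (0.47/0.112)^(1/0.66) ≈ 8.7853.
MPK = 0.34·8.7853^(-0.66) ≈ 0.0810.
MPK < n+g+δ = 0.112, so the economy is dynamically inefficient (over-saving).

dynamically inefficient; MPK ≈ 0.08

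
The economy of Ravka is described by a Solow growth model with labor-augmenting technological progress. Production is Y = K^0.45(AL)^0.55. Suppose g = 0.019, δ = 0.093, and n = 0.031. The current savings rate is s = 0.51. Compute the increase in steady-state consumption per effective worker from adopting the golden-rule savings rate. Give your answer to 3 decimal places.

The effective depreciation rate is n + g + δ = 0.031 + 0.019 + 0.093 = 0.143.
Current steady state (s = 0.51): k* = (0.51/0.143)^(1/0.55) ≈ 10.0940, y* = 10.0940^0.45 ≈ 2.8303, c* = (1−0.51)·2.8303 ≈ 1.3868.
Golden rule sets MPK = n+g+δ: 0.45·k^(0.45−1) = 0.143, so k_gold = (0.45/0.143)^(1/0.55) ≈ 8.0395.
y_gold = 8.0395^0.45 ≈ 2.5548, c_gold = y_gold − 0.143·k_gold ≈ 1.4051.
Gain: Δc = 1.4051 − 1.3868 ≈ 0.0183.

Δc ≈ 0.018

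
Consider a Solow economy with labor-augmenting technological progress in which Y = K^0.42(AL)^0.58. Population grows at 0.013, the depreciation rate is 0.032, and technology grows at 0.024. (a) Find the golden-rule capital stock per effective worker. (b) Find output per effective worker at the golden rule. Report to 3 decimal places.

(a) k_gold ≈ 22.512; (b) y_gold ≈ 3.698

Break-even investment rate: n + g + δ = 0.013 + 0.024 + 0.032 = 0.069.
Golden rule sets MPK = n+g+δ: 0.42·k^(0.42−1) = 0.069, so k_gold = (0.42/0.069)^(1/0.58) ≈ 22.5120.
y_gold = 22.5120^0.42 ≈ 3.6984.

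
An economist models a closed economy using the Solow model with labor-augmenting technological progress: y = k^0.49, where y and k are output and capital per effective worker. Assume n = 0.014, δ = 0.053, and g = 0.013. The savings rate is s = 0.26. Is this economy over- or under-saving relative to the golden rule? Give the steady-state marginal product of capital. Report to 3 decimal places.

under-saving; MPK ≈ 0.151

Capital per effective worker breaks even when investment replaces (n + g + δ)·k; here n + g + δ = 0.08.
Steady-state k*: s·k^0.49 = 0.08·k gives k* = (0.26/0.08)^(1/0.51) ≈ 10.0854.
MPK = 0.49·10.0854^(-0.51) ≈ 0.1508.
MPK > n+g+δ = 0.08, so the economy is dynamically efficient (under-saving).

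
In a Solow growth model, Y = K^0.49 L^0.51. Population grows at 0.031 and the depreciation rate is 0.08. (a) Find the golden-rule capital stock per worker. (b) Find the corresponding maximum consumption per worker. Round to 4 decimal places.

(a) k_gold ≈ 18.3847; (b) c_gold ≈ 2.1240

n + δ = 0.031 + 0.08 = 0.111.
Golden rule sets MPK = n+δ: 0.49·k^(0.49−1) = 0.111, so k_gold = (0.49/0.111)^(1/0.51) ≈ 18.3847.
y_gold = 18.3847^0.49 ≈ 4.1647; c_gold = y_gold − 0.111·k_gold ≈ 2.1240.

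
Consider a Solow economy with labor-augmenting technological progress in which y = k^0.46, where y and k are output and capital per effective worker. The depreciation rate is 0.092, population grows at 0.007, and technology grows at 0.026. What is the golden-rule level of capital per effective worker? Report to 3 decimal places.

n + g + δ = 0.007 + 0.026 + 0.092 = 0.125.
Golden rule sets MPK = n+g+δ: 0.46·k^(0.46−1) = 0.125, so k_gold = (0.46/0.125)^(1/0.54) ≈ 11.1652.

k_gold ≈ 11.165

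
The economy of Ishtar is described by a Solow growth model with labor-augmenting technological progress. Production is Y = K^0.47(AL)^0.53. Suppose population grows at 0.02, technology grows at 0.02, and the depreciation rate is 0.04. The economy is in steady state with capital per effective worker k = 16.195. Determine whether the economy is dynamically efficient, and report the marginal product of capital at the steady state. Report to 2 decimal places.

n + g + δ = 0.02 + 0.02 + 0.04 = 0.08.
MPK = 0.47·k^(0.47−1) = 0.47·16.195^(-0.53) ≈ 0.1074.
MPK > 0.08, so the economy is dynamically efficient (under-saving).

dynamically efficient; MPK ≈ 0.11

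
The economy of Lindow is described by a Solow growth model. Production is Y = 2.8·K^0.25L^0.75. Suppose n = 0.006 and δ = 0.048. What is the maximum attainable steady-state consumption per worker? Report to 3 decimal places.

c_gold ≈ 4.933

Capital per worker breaks even when investment replaces (n + δ)·k; here n + δ = 0.054.
Maximizing c = f(k) − (n+δ)·k gives f'(k) = n+δ, i.e. 0.25·2.8·k^(0.25−1) = 0.054, so k_gold = (0.25·2.8/0.054)^(1/0.75) ≈ 30.4513.
y_gold = 2.8·30.4513^0.25 ≈ 6.5775.
c_gold = y_gold − (n+δ)·k_gold = 6.5775 − 0.054·30.4513 ≈ 4.9331.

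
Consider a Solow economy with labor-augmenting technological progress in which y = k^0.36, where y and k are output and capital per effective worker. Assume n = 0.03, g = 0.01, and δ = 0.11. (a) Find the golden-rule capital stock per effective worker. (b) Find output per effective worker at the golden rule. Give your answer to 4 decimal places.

The effective depreciation rate is n + g + δ = 0.03 + 0.01 + 0.11 = 0.15.
Setting f'(k) = n+g+δ gives 0.36·k^(0.36−1) = 0.15, hence k_gold = (0.36/0.15)^(1/0.64) ≈ 3.9272.
y_gold = 3.9272^0.36 ≈ 1.6363.

(a) k_gold ≈ 3.9272; (b) y_gold ≈ 1.6363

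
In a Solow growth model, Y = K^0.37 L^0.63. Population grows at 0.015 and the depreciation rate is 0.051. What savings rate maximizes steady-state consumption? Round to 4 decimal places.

s_gold = 0.3700

Break-even investment rate: n + δ = 0.015 + 0.051 = 0.066.
At the golden rule MPK = n+δ, and in any Cobb-Douglas steady state s = (n+δ)·k/y = MPK·k/y = capital's share 0.37.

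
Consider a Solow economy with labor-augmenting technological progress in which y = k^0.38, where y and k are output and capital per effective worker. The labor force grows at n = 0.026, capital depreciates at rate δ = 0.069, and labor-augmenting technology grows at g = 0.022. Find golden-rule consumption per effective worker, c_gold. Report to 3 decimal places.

c_gold ≈ 1.276

The effective depreciation rate is n + g + δ = 0.026 + 0.022 + 0.069 = 0.117.
Setting f'(k) = n+g+δ gives 0.38·k^(0.38−1) = 0.117, hence k_gold = (0.38/0.117)^(1/0.62) ≈ 6.6859.
y_gold = 6.6859^0.38 ≈ 2.0585.
c_gold = y_gold − (n+g+δ)·k_gold = 2.0585 − 0.117·6.6859 ≈ 1.2763.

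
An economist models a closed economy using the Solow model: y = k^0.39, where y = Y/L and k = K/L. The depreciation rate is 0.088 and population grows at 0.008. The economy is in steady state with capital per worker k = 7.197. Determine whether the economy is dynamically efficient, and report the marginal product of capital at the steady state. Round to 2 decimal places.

dynamically efficient; MPK ≈ 0.12

Capital per worker breaks even when investment replaces (n + δ)·k; here n + δ = 0.096.
MPK = 0.39·k^(0.39−1) = 0.39·7.197^(-0.61) ≈ 0.1170.
MPK > 0.096, so the economy is dynamically efficient (under-saving).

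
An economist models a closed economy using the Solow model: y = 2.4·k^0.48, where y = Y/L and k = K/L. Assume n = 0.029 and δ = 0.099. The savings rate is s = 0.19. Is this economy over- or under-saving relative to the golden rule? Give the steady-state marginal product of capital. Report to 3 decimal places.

Break-even investment rate: n + δ = 0.029 + 0.099 = 0.128.
Steady-state k*: s·A·k^0.48 = 0.128·k gives k* = (0.19·2.4/0.128)^(1/0.52) ≈ 11.5098.
MPK = 0.48·2.4·11.5098^(-0.52) ≈ 0.3234.
MPK > n+δ = 0.128, so the economy is dynamically efficient (under-saving).

under-saving; MPK ≈ 0.323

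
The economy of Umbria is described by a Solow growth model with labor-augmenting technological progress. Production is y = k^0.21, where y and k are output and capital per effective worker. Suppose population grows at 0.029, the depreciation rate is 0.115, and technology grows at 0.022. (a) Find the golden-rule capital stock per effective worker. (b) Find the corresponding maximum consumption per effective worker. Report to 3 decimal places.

(a) k_gold ≈ 1.347; (b) c_gold ≈ 0.841

Break-even investment rate: n + g + δ = 0.029 + 0.022 + 0.115 = 0.166.
Setting f'(k) = n+g+δ gives 0.21·k^(0.21−1) = 0.166, hence k_gold = (0.21/0.166)^(1/0.79) ≈ 1.3466.
y_gold = 1.3466^0.21 ≈ 1.0645; c_gold = y_gold − 0.166·k_gold ≈ 0.8410.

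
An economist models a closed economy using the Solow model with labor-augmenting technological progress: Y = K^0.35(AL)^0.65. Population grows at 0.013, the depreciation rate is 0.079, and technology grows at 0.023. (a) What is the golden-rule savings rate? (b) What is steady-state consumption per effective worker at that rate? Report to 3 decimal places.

(a) s_gold = 0.350; (b) c_gold ≈ 1.184

Capital per effective worker breaks even when investment replaces (n + g + δ)·k; here n + g + δ = 0.115.
For Cobb-Douglas, s_gold equals capital's share: s_gold = 0.35.
Maximizing c = f(k) − (n+g+δ)·k gives f'(k) = n+g+δ, i.e. 0.35·k^(0.35−1) = 0.115, so k_gold = (0.35/0.115)^(1/0.65) ≈ 5.5417.
y_gold = 5.5417^0.35 ≈ 1.8209; c_gold = (1−0.35)·y_gold ≈ 1.1836.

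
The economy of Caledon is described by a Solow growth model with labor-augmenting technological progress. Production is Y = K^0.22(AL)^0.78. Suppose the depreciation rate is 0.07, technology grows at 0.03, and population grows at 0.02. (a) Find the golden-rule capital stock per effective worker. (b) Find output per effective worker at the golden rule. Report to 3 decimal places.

(a) k_gold ≈ 2.175; (b) y_gold ≈ 1.186

Break-even investment rate: n + g + δ = 0.02 + 0.03 + 0.07 = 0.12.
Setting f'(k) = n+g+δ gives 0.22·k^(0.22−1) = 0.12, hence k_gold = (0.22/0.12)^(1/0.78) ≈ 2.1751.
y_gold = 2.1751^0.22 ≈ 1.1864.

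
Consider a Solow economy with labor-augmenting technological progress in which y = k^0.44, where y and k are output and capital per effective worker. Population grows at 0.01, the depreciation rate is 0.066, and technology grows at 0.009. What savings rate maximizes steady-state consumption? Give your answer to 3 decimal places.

Capital per effective worker breaks even when investment replaces (n + g + δ)·k; here n + g + δ = 0.085.
At the golden rule MPK = n+g+δ, and in any Cobb-Douglas steady state s = (n+g+δ)·k/y = MPK·k/y = capital's share 0.44.

s_gold = 0.440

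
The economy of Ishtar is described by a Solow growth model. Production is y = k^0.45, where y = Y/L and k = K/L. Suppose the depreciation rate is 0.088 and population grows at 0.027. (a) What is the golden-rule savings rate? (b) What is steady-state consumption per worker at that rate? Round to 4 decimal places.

(a) s_gold = 0.4500; (b) c_gold ≈ 1.6794

Break-even investment rate: n + δ = 0.027 + 0.088 = 0.115.
For Cobb-Douglas, s_gold equals capital's share: s_gold = 0.45.
Golden rule sets MPK = n+δ: 0.45·k^(0.45−1) = 0.115, so k_gold = (0.45/0.115)^(1/0.55) ≈ 11.9481.
y_gold = 11.9481^0.45 ≈ 3.0534; c_gold = (1−0.45)·y_gold ≈ 1.6794.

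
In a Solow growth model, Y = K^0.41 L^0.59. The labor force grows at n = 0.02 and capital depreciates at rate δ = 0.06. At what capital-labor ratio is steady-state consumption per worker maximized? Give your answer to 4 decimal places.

Break-even investment rate: n + δ = 0.02 + 0.06 = 0.08.
At the golden rule the marginal product of capital equals n+δ: 0.41·k^(0.41−1) = 0.08. Solving, k_gold = (0.41/0.08)^(1/0.59) ≈ 15.9541.

k_gold ≈ 15.9541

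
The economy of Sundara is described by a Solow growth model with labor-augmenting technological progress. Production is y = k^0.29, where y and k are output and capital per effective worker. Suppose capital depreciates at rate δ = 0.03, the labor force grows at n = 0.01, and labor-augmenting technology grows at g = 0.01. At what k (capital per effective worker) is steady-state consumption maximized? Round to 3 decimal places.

Capital per effective worker breaks even when investment replaces (n + g + δ)·k; here n + g + δ = 0.05.
Maximizing c = f(k) − (n+g+δ)·k gives f'(k) = n+g+δ, i.e. 0.29·k^(0.29−1) = 0.05, so k_gold = (0.29/0.05)^(1/0.71) ≈ 11.8919.

k_gold ≈ 11.892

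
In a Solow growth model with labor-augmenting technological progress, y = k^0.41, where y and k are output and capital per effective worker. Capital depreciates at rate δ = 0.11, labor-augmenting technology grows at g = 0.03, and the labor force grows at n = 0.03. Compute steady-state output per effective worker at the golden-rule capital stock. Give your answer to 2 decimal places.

y_gold ≈ 1.84

The effective depreciation rate is n + g + δ = 0.03 + 0.03 + 0.11 = 0.17.
Setting f'(k) = n+g+δ gives 0.41·k^(0.41−1) = 0.17, hence k_gold = (0.41/0.17)^(1/0.59) ≈ 4.4466.
Output: y_gold = k_gold^0.41 = 4.4466^0.41 ≈ 1.8437.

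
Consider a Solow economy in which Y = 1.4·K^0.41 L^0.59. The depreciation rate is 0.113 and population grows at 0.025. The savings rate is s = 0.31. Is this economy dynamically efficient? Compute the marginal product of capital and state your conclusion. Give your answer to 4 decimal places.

dynamically efficient; MPK ≈ 0.1825

n + δ = 0.025 + 0.113 = 0.138.
Steady-state k*: s·A·k^0.41 = 0.138·k gives k* = (0.31·1.4/0.138)^(1/0.59) ≈ 6.9728.
MPK = 0.41·1.4·6.9728^(-0.59) ≈ 0.1825.
MPK > n+δ = 0.138, so the economy is dynamically efficient (under-saving).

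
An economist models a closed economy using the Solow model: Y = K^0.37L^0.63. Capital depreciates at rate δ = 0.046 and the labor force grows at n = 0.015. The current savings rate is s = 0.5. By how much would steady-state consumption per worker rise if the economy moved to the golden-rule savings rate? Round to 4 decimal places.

Break-even investment rate: n + δ = 0.015 + 0.046 = 0.061.
Current steady state (s = 0.5): k* = (0.5/0.061)^(1/0.63) ≈ 28.1983, y* = 28.1983^0.37 ≈ 3.4402, c* = (1−0.5)·3.4402 ≈ 1.7201.
Golden rule sets MPK = n+δ: 0.37·k^(0.37−1) = 0.061, so k_gold = (0.37/0.061)^(1/0.63) ≈ 17.4845.
y_gold = 17.4845^0.37 ≈ 2.8826, c_gold = y_gold − 0.061·k_gold ≈ 1.8160.
Gain: Δc = 1.8160 − 1.7201 ≈ 0.0959.

Δc ≈ 0.0959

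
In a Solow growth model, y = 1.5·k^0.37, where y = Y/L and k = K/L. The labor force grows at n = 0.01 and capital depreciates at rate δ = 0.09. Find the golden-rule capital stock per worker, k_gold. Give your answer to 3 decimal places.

Break-even investment rate: n + δ = 0.01 + 0.09 = 0.1.
Maximizing c = f(k) − (n+δ)·k gives f'(k) = n+δ, i.e. 0.37·1.5·k^(0.37−1) = 0.1, so k_gold = (0.37·1.5/0.1)^(1/0.63) ≈ 15.1851.

k_gold ≈ 15.185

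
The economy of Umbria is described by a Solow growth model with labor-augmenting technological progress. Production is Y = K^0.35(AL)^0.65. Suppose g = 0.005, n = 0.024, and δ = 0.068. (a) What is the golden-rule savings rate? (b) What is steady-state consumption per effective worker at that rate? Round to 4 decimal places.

(a) s_gold = 0.3500; (b) c_gold ≈ 1.2972

Break-even investment rate: n + g + δ = 0.024 + 0.005 + 0.068 = 0.097.
For Cobb-Douglas, s_gold equals capital's share: s_gold = 0.35.
At the golden rule the marginal product of capital equals n+g+δ: 0.35·k^(0.35−1) = 0.097. Solving, k_gold = (0.35/0.097)^(1/0.65) ≈ 7.2008.
y_gold = 7.2008^0.35 ≈ 1.9956; c_gold = (1−0.35)·y_gold ≈ 1.2972.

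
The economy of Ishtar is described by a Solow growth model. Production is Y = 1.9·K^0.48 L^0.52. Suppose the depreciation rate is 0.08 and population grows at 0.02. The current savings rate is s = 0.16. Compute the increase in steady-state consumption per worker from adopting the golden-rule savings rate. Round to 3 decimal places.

Capital per worker breaks even when investment replaces (n + δ)·k; here n + δ = 0.1.
Current steady state (s = 0.16): k* = (0.16·1.9/0.1)^(1/0.52) ≈ 8.4840, y* = 1.9·8.4840^0.48 ≈ 5.3025, c* = (1−0.16)·5.3025 ≈ 4.4541.
At the golden rule the marginal product of capital equals n+δ: 0.48·1.9·k^(0.48−1) = 0.1. Solving, k_gold = (0.48·1.9/0.1)^(1/0.52) ≈ 70.1688.
y_gold = 1.9·70.1688^0.48 ≈ 14.6185, c_gold = y_gold − 0.1·k_gold ≈ 7.6016.
Gain: Δc = 7.6016 − 4.4541 ≈ 3.1475.

Δc ≈ 3.147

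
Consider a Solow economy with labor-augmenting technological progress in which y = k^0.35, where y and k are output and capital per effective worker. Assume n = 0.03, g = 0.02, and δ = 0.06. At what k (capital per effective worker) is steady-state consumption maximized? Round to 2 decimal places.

k_gold ≈ 5.93

Capital per effective worker breaks even when investment replaces (n + g + δ)·k; here n + g + δ = 0.11.
Maximizing c = f(k) − (n+g+δ)·k gives f'(k) = n+g+δ, i.e. 0.35·k^(0.35−1) = 0.11, so k_gold = (0.35/0.11)^(1/0.65) ≈ 5.9340.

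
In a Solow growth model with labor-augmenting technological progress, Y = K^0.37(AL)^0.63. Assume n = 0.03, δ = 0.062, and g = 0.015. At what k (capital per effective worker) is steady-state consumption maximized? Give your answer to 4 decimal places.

k_gold ≈ 7.1658

Capital per effective worker breaks even when investment replaces (n + g + δ)·k; here n + g + δ = 0.107.
Maximizing c = f(k) − (n+g+δ)·k gives f'(k) = n+g+δ, i.e. 0.37·k^(0.37−1) = 0.107, so k_gold = (0.37/0.107)^(1/0.63) ≈ 7.1658.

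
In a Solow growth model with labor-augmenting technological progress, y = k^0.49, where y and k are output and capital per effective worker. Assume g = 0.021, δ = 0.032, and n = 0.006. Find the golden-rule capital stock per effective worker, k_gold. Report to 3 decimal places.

n + g + δ = 0.006 + 0.021 + 0.032 = 0.059.
Setting f'(k) = n+g+δ gives 0.49·k^(0.49−1) = 0.059, hence k_gold = (0.49/0.059)^(1/0.51) ≈ 63.4798.

k_gold ≈ 63.480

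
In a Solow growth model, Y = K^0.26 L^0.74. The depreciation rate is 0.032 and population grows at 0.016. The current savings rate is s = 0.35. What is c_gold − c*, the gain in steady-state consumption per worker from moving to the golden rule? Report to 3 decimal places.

The effective depreciation rate is n + δ = 0.016 + 0.032 = 0.048.
Current steady state (s = 0.35): k* = (0.35/0.048)^(1/0.74) ≈ 14.6549, y* = 14.6549^0.26 ≈ 2.0098, c* = (1−0.35)·2.0098 ≈ 1.3064.
Setting f'(k) = n+δ gives 0.26·k^(0.26−1) = 0.048, hence k_gold = (0.26/0.048)^(1/0.74) ≈ 9.8069.
y_gold = 9.8069^0.26 ≈ 1.8105, c_gold = y_gold − 0.048·k_gold ≈ 1.3398.
Gain: Δc = 1.3398 − 1.3064 ≈ 0.0334.

Δc ≈ 0.033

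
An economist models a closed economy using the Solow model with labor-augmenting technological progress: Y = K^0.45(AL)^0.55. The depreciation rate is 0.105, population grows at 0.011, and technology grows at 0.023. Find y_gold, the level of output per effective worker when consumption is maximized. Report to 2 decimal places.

y_gold ≈ 2.61

n + g + δ = 0.011 + 0.023 + 0.105 = 0.139.
Setting f'(k) = n+g+δ gives 0.45·k^(0.45−1) = 0.139, hence k_gold = (0.45/0.139)^(1/0.55) ≈ 8.4651.
Output: y_gold = k_gold^0.45 = 8.4651^0.45 ≈ 2.6148.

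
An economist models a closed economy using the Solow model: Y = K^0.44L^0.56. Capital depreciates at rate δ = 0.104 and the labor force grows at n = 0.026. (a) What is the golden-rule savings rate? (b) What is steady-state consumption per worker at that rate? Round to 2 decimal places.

The effective depreciation rate is n + δ = 0.026 + 0.104 = 0.13.
For Cobb-Douglas, s_gold equals capital's share: s_gold = 0.44.
Setting f'(k) = n+δ gives 0.44·k^(0.44−1) = 0.13, hence k_gold = (0.44/0.13)^(1/0.56) ≈ 8.8217.
y_gold = 8.8217^0.44 ≈ 2.6064; c_gold = (1−0.44)·y_gold ≈ 1.4596.

(a) s_gold = 0.44; (b) c_gold ≈ 1.46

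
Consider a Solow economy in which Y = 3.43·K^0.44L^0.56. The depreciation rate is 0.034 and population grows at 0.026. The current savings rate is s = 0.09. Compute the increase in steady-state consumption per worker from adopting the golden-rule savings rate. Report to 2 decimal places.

Break-even investment rate: n + δ = 0.026 + 0.034 = 0.06.
Current steady state (s = 0.09): k* = (0.09·3.43/0.06)^(1/0.56) ≈ 18.6351, y* = 3.43·18.6351^0.44 ≈ 12.4234, c* = (1−0.09)·12.4234 ≈ 11.3053.
Golden rule sets MPK = n+δ: 0.44·3.43·k^(0.44−1) = 0.06, so k_gold = (0.44·3.43/0.06)^(1/0.56) ≈ 317.0031.
y_gold = 3.43·317.0031^0.44 ≈ 43.2277, c_gold = y_gold − 0.06·k_gold ≈ 24.2075.
Gain: Δc = 24.2075 − 11.3053 ≈ 12.9022.

Δc ≈ 12.90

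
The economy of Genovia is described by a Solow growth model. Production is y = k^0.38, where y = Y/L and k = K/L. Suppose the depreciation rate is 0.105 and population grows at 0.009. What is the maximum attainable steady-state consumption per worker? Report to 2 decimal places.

c_gold ≈ 1.30

Capital per worker breaks even when investment replaces (n + δ)·k; here n + δ = 0.114.
Golden rule sets MPK = n+δ: 0.38·k^(0.38−1) = 0.114, so k_gold = (0.38/0.114)^(1/0.62) ≈ 6.9719.
y_gold = 6.9719^0.38 ≈ 2.0916.
c_gold = y_gold − (n+δ)·k_gold = 2.0916 − 0.114·6.9719 ≈ 1.2968.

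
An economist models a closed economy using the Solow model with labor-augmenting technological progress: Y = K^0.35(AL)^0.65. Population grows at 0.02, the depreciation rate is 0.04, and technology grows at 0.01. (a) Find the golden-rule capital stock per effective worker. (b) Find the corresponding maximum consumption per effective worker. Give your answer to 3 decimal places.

n + g + δ = 0.02 + 0.01 + 0.04 = 0.07.
Maximizing c = f(k) − (n+g+δ)·k gives f'(k) = n+g+δ, i.e. 0.35·k^(0.35−1) = 0.07, so k_gold = (0.35/0.07)^(1/0.65) ≈ 11.8943.
y_gold = 11.8943^0.35 ≈ 2.3789; c_gold = y_gold − 0.07·k_gold ≈ 1.5463.

(a) k_gold ≈ 11.894; (b) c_gold ≈ 1.546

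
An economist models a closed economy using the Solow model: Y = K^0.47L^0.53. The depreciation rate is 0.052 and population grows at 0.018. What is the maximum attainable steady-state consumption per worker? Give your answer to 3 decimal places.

Break-even investment rate: n + δ = 0.018 + 0.052 = 0.07.
Golden rule sets MPK = n+δ: 0.47·k^(0.47−1) = 0.07, so k_gold = (0.47/0.07)^(1/0.53) ≈ 36.3393.
y_gold = 36.3393^0.47 ≈ 5.4122.
c_gold = y_gold − (n+δ)·k_gold = 5.4122 − 0.07·36.3393 ≈ 2.8685.

c_gold ≈ 2.868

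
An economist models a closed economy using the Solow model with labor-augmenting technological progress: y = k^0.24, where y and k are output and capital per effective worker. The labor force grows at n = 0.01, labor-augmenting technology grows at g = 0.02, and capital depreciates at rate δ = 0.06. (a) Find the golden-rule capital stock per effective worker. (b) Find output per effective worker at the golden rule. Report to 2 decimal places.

(a) k_gold ≈ 3.63; (b) y_gold ≈ 1.36

The effective depreciation rate is n + g + δ = 0.01 + 0.02 + 0.06 = 0.09.
Golden rule sets MPK = n+g+δ: 0.24·k^(0.24−1) = 0.09, so k_gold = (0.24/0.09)^(1/0.76) ≈ 3.6348.
y_gold = 3.6348^0.24 ≈ 1.3631.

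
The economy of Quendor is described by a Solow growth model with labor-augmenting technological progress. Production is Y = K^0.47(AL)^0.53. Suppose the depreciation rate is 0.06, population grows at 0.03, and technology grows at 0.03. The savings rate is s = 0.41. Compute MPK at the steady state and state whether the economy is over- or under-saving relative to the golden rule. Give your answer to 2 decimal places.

n + g + δ = 0.03 + 0.03 + 0.06 = 0.12.
Steady-state k*: s·k^0.47 = 0.12·k gives k* = (0.41/0.12)^(1/0.53) ≈ 10.1577.
MPK = 0.47·10.1577^(-0.53) ≈ 0.1376.
MPK > n+g+δ = 0.12, so the economy is dynamically efficient (under-saving).

under-saving; MPK ≈ 0.14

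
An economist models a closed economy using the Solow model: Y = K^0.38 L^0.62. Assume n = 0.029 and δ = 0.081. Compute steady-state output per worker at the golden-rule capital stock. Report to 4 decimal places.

y_gold ≈ 2.1379

Capital per worker breaks even when investment replaces (n + δ)·k; here n + δ = 0.11.
At the golden rule the marginal product of capital equals n+δ: 0.38·k^(0.38−1) = 0.11. Solving, k_gold = (0.38/0.11)^(1/0.62) ≈ 7.3854.
Output: y_gold = k_gold^0.38 = 7.3854^0.38 ≈ 2.1379.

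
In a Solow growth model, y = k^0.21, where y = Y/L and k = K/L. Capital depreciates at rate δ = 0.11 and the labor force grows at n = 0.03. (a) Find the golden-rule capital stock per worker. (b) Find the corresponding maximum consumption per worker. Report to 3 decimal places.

(a) k_gold ≈ 1.671; (b) c_gold ≈ 0.880

Break-even investment rate: n + δ = 0.03 + 0.11 = 0.14.
Golden rule sets MPK = n+δ: 0.21·k^(0.21−1) = 0.14, so k_gold = (0.21/0.14)^(1/0.79) ≈ 1.6707.
y_gold = 1.6707^0.21 ≈ 1.1138; c_gold = y_gold − 0.14·k_gold ≈ 0.8799.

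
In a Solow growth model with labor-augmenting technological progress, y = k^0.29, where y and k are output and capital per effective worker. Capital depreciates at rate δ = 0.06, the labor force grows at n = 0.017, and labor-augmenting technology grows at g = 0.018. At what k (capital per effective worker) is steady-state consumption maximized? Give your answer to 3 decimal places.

k_gold ≈ 4.815

Capital per effective worker breaks even when investment replaces (n + g + δ)·k; here n + g + δ = 0.095.
Maximizing c = f(k) − (n+g+δ)·k gives f'(k) = n+g+δ, i.e. 0.29·k^(0.29−1) = 0.095, so k_gold = (0.29/0.095)^(1/0.71) ≈ 4.8155.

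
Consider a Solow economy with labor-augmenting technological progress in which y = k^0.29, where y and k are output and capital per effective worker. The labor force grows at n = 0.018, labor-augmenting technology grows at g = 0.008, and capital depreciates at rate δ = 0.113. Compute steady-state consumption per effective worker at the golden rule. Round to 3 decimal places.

The effective depreciation rate is n + g + δ = 0.018 + 0.008 + 0.113 = 0.139.
Setting f'(k) = n+g+δ gives 0.29·k^(0.29−1) = 0.139, hence k_gold = (0.29/0.139)^(1/0.71) ≈ 2.8173.
y_gold = 2.8173^0.29 ≈ 1.3504.
c_gold = y_gold − (n+g+δ)·k_gold = 1.3504 − 0.139·2.8173 ≈ 0.9588.

c_gold ≈ 0.959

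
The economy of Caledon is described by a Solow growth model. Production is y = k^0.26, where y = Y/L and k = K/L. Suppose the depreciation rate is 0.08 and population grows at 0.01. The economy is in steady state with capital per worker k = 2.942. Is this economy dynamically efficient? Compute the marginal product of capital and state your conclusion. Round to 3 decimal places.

Break-even investment rate: n + δ = 0.01 + 0.08 = 0.09.
MPK = 0.26·k^(0.26−1) = 0.26·2.942^(-0.74) ≈ 0.1170.
MPK > 0.09, so the economy is dynamically efficient (under-saving).

dynamically efficient; MPK ≈ 0.117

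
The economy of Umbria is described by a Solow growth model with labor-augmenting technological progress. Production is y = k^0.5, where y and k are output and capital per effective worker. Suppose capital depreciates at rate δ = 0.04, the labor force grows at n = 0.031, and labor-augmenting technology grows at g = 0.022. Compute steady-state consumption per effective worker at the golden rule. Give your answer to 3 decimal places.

c_gold ≈ 2.688

n + g + δ = 0.031 + 0.022 + 0.04 = 0.093.
Maximizing c = f(k) − (n+g+δ)·k gives f'(k) = n+g+δ, i.e. 0.5·k^(0.5−1) = 0.093, so k_gold = (0.5/0.093)^(1/0.5) ≈ 28.9051.
y_gold = 28.9051^0.5 ≈ 5.3763.
c_gold = y_gold − (n+g+δ)·k_gold = 5.3763 − 0.093·28.9051 ≈ 2.6882.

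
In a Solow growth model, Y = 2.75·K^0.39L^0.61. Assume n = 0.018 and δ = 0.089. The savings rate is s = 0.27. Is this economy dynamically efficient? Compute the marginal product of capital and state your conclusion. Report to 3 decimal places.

dynamically efficient; MPK ≈ 0.155

Break-even investment rate: n + δ = 0.018 + 0.089 = 0.107.
Steady-state k*: s·A·k^0.39 = 0.107·k gives k* = (0.27·2.75/0.107)^(1/0.61) ≈ 23.9442.
MPK = 0.39·2.75·23.9442^(-0.61) ≈ 0.1546.
MPK > n+δ = 0.107, so the economy is dynamically efficient (under-saving).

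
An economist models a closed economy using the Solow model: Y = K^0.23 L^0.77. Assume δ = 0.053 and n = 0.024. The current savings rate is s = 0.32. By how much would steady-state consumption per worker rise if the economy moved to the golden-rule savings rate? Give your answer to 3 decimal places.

Δc ≈ 0.027

Capital per worker breaks even when investment replaces (n + δ)·k; here n + δ = 0.077.
Current steady state (s = 0.32): k* = (0.32/0.077)^(1/0.77) ≈ 6.3599, y* = 6.3599^0.23 ≈ 1.5304, c* = (1−0.32)·1.5304 ≈ 1.0406.
At the golden rule the marginal product of capital equals n+δ: 0.23·k^(0.23−1) = 0.077. Solving, k_gold = (0.23/0.077)^(1/0.77) ≈ 4.1418.
y_gold = 4.1418^0.23 ≈ 1.3866, c_gold = y_gold − 0.077·k_gold ≈ 1.0677.
Gain: Δc = 1.0677 − 1.0406 ≈ 0.0270.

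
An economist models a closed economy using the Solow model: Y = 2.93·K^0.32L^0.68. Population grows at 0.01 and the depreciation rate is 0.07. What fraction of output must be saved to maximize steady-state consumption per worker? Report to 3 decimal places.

s_gold = 0.320

The effective depreciation rate is n + δ = 0.01 + 0.07 = 0.08.
At the golden rule MPK = n+δ, and in any Cobb-Douglas steady state s = (n+δ)·k/y = MPK·k/y = capital's share 0.32.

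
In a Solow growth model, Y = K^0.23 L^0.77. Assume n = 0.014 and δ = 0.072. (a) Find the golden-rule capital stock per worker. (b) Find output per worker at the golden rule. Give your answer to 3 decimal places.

The effective depreciation rate is n + δ = 0.014 + 0.072 = 0.086.
Golden rule sets MPK = n+δ: 0.23·k^(0.23−1) = 0.086, so k_gold = (0.23/0.086)^(1/0.77) ≈ 3.5879.
y_gold = 3.5879^0.23 ≈ 1.3416.

(a) k_gold ≈ 3.588; (b) y_gold ≈ 1.342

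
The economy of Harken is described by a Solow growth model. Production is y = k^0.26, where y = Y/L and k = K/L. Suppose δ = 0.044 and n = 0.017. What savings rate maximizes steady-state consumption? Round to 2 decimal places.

s_gold = 0.26

Break-even investment rate: n + δ = 0.017 + 0.044 = 0.061.
At the golden rule MPK = n+δ, and in any Cobb-Douglas steady state s = (n+δ)·k/y = MPK·k/y = capital's share 0.26.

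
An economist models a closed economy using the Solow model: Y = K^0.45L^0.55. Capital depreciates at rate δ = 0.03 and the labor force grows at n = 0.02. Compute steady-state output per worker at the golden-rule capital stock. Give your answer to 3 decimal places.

y_gold ≈ 6.036

Break-even investment rate: n + δ = 0.02 + 0.03 = 0.05.
At the golden rule the marginal product of capital equals n+δ: 0.45·k^(0.45−1) = 0.05. Solving, k_gold = (0.45/0.05)^(1/0.55) ≈ 54.3233.
Output: y_gold = k_gold^0.45 = 54.3233^0.45 ≈ 6.0359.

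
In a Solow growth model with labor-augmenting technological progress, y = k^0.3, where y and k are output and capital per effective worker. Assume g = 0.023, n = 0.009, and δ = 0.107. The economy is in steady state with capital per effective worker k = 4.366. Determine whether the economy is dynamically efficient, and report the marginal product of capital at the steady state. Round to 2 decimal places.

dynamically inefficient; MPK ≈ 0.11

Break-even investment rate: n + g + δ = 0.009 + 0.023 + 0.107 = 0.139.
MPK = 0.3·k^(0.3−1) = 0.3·4.366^(-0.7) ≈ 0.1069.
MPK < 0.139, so the economy is dynamically inefficient (over-saving).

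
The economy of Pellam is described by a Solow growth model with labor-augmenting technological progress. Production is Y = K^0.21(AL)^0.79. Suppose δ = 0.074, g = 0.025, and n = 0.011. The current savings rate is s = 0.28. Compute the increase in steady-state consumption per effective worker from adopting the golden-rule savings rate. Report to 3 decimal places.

Capital per effective worker breaks even when investment replaces (n + g + δ)·k; here n + g + δ = 0.11.
Current steady state (s = 0.28): k* = (0.28/0.11)^(1/0.79) ≈ 3.2631, y* = 3.2631^0.21 ≈ 1.2819, c* = (1−0.28)·1.2819 ≈ 0.9230.
Maximizing c = f(k) − (n+g+δ)·k gives f'(k) = n+g+δ, i.e. 0.21·k^(0.21−1) = 0.11, so k_gold = (0.21/0.11)^(1/0.79) ≈ 2.2671.
y_gold = 2.2671^0.21 ≈ 1.1875, c_gold = y_gold − 0.11·k_gold ≈ 0.9382.
Gain: Δc = 0.9382 − 0.9230 ≈ 0.0152.

Δc ≈ 0.015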